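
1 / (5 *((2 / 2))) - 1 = -4 / 5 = -0.80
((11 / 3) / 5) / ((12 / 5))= 11 / 36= 0.31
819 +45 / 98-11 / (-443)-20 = 34708799 / 43414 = 799.48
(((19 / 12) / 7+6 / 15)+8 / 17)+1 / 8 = 17447 / 14280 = 1.22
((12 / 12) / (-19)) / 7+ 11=1462 / 133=10.99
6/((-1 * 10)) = -3/5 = -0.60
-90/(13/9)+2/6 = -2417/39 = -61.97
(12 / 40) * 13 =39 / 10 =3.90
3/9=1/3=0.33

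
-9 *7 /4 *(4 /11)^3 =-1008 /1331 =-0.76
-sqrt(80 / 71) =-4 * sqrt(355) / 71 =-1.06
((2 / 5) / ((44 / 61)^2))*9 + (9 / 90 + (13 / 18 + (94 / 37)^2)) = 846546233 / 59633640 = 14.20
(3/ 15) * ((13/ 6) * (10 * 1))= 13/ 3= 4.33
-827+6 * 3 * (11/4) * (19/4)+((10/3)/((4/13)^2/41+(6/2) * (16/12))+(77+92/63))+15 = -579555451/1164744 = -497.58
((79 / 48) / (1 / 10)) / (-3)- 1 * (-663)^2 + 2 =-31649219 / 72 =-439572.49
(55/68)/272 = 55/18496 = 0.00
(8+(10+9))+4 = 31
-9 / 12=-3 / 4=-0.75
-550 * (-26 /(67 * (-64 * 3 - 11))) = -14300 /13601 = -1.05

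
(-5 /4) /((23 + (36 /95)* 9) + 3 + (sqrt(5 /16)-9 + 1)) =-3864600 /66149371 + 45125* sqrt(5) /66149371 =-0.06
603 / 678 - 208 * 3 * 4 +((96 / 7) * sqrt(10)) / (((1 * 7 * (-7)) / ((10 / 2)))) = -563895 / 226 - 480 * sqrt(10) / 343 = -2499.54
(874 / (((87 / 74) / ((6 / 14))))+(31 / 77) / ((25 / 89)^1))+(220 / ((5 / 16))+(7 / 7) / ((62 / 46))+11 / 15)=760594759 / 741675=1025.51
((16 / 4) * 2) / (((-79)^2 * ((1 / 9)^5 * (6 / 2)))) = 157464 / 6241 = 25.23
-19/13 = -1.46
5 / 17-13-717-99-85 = -15533 / 17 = -913.71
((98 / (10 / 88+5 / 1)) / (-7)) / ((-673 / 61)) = 0.25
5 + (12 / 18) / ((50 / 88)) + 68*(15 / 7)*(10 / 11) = 138.64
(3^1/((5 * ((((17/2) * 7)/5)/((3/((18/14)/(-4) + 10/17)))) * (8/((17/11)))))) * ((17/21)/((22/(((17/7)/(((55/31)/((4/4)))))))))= 456909/82828130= 0.01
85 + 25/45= 770/9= 85.56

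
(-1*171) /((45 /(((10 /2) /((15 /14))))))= -266 /15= -17.73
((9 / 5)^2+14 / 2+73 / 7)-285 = -46258 / 175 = -264.33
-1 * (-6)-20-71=-85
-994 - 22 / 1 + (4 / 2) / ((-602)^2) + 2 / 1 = -183738827 / 181202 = -1014.00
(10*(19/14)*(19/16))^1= 1805/112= 16.12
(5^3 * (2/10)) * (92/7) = 2300/7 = 328.57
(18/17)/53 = 18/901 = 0.02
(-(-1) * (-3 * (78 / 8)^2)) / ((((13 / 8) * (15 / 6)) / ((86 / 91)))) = -2322 / 35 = -66.34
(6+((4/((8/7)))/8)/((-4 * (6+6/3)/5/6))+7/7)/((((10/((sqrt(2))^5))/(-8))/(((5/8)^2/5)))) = -1687 * sqrt(2)/1024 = -2.33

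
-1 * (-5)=5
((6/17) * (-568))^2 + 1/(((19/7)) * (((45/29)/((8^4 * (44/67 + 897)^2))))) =869253155060680448/1109209455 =783669081.74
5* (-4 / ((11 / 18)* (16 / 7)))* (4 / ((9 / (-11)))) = 70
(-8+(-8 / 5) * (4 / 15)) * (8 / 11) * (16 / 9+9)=-490432 / 7425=-66.05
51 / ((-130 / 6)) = -153 / 65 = -2.35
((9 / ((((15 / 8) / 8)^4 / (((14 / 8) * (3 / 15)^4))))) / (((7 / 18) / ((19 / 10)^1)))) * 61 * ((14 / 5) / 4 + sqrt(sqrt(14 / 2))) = 17014194176 / 9765625 + 4861198336 * 7^(1 / 4) / 1953125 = 5790.69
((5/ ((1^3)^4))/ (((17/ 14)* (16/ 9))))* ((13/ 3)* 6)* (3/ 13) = 13.90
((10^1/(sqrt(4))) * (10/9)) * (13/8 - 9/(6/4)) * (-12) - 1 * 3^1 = 288.67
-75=-75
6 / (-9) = -2 / 3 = -0.67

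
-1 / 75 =-0.01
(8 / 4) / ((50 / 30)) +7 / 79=509 / 395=1.29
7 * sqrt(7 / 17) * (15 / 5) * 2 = 42 * sqrt(119) / 17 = 26.95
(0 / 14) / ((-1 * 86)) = 0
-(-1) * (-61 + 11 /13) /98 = -391 /637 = -0.61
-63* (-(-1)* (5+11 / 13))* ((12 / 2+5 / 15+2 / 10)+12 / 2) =-300048 / 65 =-4616.12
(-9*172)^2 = 2396304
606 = 606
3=3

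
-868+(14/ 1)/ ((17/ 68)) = -812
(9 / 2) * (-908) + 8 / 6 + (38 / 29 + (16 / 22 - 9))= -3915689 / 957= -4091.63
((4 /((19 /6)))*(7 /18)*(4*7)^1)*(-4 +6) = 1568 /57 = 27.51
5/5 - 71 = -70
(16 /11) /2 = 8 /11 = 0.73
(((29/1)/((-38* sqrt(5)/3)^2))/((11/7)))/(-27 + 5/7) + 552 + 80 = 9235580171/14613280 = 632.00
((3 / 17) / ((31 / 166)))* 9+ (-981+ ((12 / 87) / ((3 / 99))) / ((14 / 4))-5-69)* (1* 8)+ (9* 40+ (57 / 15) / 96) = -413942100161 / 51350880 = -8061.05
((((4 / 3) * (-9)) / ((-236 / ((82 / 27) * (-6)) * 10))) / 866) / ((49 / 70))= -82 / 536487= -0.00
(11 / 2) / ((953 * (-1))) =-11 / 1906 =-0.01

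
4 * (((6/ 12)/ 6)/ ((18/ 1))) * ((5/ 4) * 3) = 5/ 72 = 0.07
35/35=1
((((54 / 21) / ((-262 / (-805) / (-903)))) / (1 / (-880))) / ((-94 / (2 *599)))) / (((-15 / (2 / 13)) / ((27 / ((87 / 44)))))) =11206268.23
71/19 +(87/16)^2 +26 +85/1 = 701891/4864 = 144.30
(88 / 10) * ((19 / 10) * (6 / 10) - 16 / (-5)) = 38.19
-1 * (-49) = 49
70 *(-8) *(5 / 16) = -175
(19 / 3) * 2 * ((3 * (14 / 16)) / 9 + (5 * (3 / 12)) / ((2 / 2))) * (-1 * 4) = -78.11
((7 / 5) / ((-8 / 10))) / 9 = -0.19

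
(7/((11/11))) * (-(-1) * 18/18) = 7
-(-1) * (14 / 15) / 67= 14 / 1005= 0.01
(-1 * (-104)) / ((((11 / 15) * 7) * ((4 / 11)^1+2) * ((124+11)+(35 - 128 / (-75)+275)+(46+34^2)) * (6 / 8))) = 6000 / 865571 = 0.01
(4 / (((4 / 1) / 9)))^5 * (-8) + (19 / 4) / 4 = -7558253 / 16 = -472390.81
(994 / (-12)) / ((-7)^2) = -1.69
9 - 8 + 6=7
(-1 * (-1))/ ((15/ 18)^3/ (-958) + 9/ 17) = 3517776/ 1860227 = 1.89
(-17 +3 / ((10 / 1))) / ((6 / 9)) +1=-481 / 20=-24.05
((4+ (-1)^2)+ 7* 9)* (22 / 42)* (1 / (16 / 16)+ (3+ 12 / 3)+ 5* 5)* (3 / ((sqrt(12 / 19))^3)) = 39083* sqrt(57) / 42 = 7025.48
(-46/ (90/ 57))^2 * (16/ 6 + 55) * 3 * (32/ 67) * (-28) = -29601722752/ 15075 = -1963630.03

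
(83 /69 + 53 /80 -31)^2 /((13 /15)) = 979.41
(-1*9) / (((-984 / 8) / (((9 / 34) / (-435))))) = -9 / 202130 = -0.00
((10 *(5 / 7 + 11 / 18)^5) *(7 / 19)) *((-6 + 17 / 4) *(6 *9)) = -649459928035 / 456085728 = -1423.99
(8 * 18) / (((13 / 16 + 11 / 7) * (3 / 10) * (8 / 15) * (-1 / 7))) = -235200 / 89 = -2642.70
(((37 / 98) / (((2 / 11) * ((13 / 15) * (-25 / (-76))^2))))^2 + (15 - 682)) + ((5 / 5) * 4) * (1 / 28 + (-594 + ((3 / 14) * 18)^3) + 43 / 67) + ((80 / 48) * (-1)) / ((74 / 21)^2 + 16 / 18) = -2320.57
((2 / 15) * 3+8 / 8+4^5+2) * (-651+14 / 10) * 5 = -16684976 / 5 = -3336995.20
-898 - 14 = -912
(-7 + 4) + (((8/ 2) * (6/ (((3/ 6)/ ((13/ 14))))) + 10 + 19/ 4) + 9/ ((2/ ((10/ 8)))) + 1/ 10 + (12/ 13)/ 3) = 226969/ 3640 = 62.35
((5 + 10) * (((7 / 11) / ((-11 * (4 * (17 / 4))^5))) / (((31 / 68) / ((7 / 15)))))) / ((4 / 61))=-2989 / 313287271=-0.00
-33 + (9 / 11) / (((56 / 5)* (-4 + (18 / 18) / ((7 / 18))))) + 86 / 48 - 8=-20729 / 528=-39.26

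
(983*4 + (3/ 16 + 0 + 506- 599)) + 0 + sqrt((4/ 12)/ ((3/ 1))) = 184297/ 48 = 3839.52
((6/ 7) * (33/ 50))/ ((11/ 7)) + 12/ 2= 159/ 25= 6.36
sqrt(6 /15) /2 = sqrt(10) /10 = 0.32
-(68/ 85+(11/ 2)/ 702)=-5671/ 7020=-0.81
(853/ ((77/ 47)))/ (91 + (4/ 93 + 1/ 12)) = 14913852/ 2610223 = 5.71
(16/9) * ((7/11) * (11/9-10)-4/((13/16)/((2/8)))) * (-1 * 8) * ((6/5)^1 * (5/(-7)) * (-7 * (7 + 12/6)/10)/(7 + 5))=43.63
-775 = -775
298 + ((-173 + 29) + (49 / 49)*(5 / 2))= 313 / 2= 156.50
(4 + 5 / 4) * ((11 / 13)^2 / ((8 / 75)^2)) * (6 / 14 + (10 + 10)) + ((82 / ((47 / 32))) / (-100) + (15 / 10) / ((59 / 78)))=1557411538013 / 230713600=6750.41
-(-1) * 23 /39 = 23 /39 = 0.59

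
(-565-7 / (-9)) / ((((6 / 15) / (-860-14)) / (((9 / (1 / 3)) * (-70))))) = -2330040300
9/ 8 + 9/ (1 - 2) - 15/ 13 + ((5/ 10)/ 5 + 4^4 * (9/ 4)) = 294877/ 520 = 567.07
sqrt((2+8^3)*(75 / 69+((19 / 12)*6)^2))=sqrt(99340266) / 46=216.67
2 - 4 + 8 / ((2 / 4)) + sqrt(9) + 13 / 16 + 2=317 / 16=19.81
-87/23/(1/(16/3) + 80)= -1392/29509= -0.05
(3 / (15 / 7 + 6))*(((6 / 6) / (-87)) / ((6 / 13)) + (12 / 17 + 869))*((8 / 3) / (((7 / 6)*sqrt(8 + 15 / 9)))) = 235.55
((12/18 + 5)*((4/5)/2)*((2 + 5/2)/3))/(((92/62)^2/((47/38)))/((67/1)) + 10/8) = 205780852/77262885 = 2.66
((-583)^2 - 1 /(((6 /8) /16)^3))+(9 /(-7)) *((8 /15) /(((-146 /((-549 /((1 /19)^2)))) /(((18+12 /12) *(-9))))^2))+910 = -186064035613725347 /5035905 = -36947487217.04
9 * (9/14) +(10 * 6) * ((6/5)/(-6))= -6.21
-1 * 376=-376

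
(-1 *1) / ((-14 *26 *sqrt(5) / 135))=27 *sqrt(5) / 364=0.17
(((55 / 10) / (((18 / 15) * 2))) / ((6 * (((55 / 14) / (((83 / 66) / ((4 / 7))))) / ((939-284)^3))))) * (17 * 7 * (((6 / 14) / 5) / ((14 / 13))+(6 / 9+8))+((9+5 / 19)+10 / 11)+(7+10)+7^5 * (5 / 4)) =63279099747555237175 / 47672064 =1327383260509.87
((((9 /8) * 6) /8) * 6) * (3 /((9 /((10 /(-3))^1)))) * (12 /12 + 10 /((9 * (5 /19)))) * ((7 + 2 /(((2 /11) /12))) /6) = -680.52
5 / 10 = 1 / 2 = 0.50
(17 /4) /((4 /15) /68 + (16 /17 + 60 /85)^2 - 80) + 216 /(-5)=-289828347 /6700460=-43.25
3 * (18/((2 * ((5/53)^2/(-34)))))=-2578662/25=-103146.48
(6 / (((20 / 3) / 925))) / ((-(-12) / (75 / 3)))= 13875 / 8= 1734.38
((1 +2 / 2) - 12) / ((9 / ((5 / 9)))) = -50 / 81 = -0.62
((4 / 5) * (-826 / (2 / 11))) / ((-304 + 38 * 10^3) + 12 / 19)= -0.10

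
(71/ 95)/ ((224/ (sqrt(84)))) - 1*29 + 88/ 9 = -19.19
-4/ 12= -1/ 3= -0.33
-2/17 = -0.12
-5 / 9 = -0.56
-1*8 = -8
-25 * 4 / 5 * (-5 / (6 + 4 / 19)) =16.10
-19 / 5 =-3.80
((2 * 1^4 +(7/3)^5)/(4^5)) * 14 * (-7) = -847357/124416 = -6.81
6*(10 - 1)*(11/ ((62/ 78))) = 747.29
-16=-16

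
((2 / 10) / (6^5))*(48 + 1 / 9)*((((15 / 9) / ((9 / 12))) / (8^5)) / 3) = 433 / 15479341056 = 0.00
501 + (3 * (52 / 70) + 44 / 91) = 229189 / 455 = 503.71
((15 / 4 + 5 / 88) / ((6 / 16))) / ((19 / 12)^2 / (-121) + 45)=176880 / 783719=0.23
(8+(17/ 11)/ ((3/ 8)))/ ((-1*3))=-400/ 99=-4.04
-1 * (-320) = 320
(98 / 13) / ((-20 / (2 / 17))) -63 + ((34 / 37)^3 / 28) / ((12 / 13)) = -148134429619 / 2350805730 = -63.01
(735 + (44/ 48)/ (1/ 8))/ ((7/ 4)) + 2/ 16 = 71285/ 168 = 424.32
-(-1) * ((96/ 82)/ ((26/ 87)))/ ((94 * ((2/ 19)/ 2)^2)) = 376884/ 25051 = 15.04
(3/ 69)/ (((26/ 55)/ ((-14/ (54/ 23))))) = -385/ 702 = -0.55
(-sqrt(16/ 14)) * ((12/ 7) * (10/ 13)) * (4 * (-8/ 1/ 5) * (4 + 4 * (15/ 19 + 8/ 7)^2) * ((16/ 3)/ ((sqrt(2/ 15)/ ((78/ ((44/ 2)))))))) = 8231780352 * sqrt(105)/ 9534371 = 8847.01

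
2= 2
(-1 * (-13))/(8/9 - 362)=-9/250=-0.04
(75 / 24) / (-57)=-25 / 456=-0.05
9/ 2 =4.50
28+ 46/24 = 359/12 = 29.92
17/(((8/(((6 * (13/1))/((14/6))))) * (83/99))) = 84.73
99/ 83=1.19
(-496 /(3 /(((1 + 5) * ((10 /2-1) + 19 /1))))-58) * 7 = -160118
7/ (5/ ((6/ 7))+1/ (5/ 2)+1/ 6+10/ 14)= 245/ 249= 0.98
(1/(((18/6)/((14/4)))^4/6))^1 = 2401/216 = 11.12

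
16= 16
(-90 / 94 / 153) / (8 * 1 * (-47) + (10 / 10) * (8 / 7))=35 / 2096576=0.00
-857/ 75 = -11.43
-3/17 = -0.18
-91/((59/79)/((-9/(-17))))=-64701/1003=-64.51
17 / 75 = 0.23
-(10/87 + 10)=-880/87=-10.11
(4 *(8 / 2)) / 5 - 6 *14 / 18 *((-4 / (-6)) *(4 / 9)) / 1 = 736 / 405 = 1.82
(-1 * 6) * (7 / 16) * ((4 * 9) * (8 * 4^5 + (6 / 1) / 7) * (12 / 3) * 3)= -9290700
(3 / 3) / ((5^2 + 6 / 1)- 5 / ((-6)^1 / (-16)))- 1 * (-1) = 56 / 53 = 1.06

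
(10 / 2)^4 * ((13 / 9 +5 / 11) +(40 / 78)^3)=829442500 / 652509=1271.16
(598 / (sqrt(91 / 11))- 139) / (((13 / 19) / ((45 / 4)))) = -118845 / 52 +19665 * sqrt(1001) / 182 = 1133.05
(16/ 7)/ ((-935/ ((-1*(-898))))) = -14368/ 6545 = -2.20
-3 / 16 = -0.19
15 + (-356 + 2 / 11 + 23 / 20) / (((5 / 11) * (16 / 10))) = -472.67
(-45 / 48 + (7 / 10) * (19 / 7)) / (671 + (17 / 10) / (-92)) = 1771 / 1234606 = 0.00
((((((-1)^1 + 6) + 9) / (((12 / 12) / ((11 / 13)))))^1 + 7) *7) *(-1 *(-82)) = 140630 / 13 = 10817.69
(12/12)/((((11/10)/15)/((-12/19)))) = -1800/209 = -8.61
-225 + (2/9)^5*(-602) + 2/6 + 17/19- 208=-484784329/1121931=-432.10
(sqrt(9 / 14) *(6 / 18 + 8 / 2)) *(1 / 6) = 13 *sqrt(14) / 84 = 0.58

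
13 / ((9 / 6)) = 26 / 3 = 8.67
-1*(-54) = 54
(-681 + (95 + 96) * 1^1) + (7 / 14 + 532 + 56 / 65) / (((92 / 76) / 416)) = 21022098 / 115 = 182800.85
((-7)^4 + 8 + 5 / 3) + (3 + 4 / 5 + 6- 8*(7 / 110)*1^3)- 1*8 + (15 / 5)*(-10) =393023 / 165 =2381.96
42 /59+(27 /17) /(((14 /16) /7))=13458 /1003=13.42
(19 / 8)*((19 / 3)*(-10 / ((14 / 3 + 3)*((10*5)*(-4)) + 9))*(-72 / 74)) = -16245 / 169201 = -0.10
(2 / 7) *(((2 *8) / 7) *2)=64 / 49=1.31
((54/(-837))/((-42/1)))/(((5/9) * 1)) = 3/1085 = 0.00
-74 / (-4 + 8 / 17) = 629 / 30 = 20.97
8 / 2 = 4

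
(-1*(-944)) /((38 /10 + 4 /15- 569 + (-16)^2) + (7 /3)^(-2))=-693840 /226931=-3.06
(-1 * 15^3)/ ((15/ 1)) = -225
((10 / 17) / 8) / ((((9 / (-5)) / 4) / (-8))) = 1.31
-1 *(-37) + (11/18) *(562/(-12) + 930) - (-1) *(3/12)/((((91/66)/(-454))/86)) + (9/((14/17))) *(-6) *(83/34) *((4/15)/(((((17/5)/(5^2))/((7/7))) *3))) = -1103923841/167076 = -6607.32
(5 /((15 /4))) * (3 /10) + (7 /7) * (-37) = -183 /5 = -36.60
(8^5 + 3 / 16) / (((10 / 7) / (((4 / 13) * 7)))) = 25690259 / 520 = 49404.34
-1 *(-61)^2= -3721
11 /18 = 0.61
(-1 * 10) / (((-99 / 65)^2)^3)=-754188906250 / 941480149401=-0.80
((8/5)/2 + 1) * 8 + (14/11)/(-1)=722/55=13.13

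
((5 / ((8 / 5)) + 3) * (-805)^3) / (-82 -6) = 25561346125 / 704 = 36308730.29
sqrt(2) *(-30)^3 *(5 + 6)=-297000 *sqrt(2)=-420021.43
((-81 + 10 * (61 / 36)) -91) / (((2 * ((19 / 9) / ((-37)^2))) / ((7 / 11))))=-26746153 / 836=-31993.01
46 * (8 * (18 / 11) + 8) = 10672 / 11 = 970.18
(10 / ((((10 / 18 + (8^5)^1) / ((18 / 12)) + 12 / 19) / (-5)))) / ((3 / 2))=-1710 / 1120717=-0.00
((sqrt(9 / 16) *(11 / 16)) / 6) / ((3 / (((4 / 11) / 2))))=1 / 192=0.01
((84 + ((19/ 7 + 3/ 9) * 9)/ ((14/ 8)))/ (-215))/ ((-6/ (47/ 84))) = 19129/ 442470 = 0.04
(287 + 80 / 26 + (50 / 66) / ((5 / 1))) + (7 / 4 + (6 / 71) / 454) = 8075186243 / 27656772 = 291.98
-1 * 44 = -44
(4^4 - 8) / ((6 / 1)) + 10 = 154 / 3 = 51.33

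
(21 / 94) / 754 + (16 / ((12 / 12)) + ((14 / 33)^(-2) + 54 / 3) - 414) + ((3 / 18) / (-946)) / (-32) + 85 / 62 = -1823823092469479 / 4888654522752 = -373.07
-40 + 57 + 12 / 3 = 21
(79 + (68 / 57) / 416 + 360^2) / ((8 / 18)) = 2306211387 / 7904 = 291777.76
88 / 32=11 / 4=2.75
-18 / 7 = -2.57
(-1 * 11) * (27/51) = -99/17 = -5.82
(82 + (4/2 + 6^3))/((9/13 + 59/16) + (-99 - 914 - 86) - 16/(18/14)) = -22464/82897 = -0.27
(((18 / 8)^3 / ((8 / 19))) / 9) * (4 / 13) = 1539 / 1664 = 0.92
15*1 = 15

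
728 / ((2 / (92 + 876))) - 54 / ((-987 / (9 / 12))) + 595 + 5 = 232242443 / 658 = 352952.04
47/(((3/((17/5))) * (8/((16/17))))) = 94/15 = 6.27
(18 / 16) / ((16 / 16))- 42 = -327 / 8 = -40.88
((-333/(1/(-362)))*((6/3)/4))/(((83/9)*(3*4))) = 180819/332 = 544.64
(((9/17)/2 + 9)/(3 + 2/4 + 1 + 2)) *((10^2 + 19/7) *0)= 0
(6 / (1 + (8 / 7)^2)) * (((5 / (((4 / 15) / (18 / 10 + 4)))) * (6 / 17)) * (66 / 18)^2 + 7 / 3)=2590777 / 1921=1348.66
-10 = -10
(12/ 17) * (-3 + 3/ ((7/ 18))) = 396/ 119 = 3.33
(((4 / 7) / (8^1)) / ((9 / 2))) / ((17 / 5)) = 5 / 1071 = 0.00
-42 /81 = -14 /27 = -0.52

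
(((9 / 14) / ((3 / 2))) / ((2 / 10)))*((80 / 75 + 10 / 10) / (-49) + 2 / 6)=214 / 343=0.62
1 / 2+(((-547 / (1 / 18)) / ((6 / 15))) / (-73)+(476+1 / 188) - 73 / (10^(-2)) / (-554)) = 3143401183 / 3801548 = 826.87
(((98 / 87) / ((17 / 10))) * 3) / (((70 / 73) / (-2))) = -2044 / 493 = -4.15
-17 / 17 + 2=1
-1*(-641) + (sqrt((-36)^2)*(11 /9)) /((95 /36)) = 62479 /95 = 657.67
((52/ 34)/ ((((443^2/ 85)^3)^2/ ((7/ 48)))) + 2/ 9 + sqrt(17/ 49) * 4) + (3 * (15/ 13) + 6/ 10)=4 * sqrt(17)/ 7 + 1145290790073064516972137165307015673/ 267356389542195826986620087926804680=6.64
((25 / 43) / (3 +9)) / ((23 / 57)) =0.12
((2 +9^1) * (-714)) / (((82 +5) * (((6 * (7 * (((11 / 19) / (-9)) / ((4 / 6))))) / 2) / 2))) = 2584 / 29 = 89.10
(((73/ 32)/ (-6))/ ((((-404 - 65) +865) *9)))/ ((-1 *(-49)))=-73/ 33530112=-0.00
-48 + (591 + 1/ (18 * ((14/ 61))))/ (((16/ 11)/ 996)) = 136014481/ 336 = 404805.00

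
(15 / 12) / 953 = 5 / 3812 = 0.00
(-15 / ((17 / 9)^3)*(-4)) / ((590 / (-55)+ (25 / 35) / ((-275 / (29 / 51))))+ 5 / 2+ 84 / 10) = 4041576 / 77741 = 51.99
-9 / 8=-1.12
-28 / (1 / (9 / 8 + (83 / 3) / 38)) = -5915 / 114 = -51.89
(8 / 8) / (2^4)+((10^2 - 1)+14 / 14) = 1601 / 16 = 100.06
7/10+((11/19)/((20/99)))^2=1287001/144400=8.91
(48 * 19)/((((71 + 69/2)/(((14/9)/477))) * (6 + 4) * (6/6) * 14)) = 304/1509705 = 0.00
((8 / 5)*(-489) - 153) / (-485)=4677 / 2425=1.93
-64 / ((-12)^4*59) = -1 / 19116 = -0.00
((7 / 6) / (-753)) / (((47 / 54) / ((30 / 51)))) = -210 / 200549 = -0.00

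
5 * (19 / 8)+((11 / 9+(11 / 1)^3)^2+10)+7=1150099511 / 648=1774844.92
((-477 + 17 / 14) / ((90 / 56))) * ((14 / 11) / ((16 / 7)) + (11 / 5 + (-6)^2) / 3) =-116853923 / 29700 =-3934.48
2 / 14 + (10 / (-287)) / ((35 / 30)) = 227 / 2009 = 0.11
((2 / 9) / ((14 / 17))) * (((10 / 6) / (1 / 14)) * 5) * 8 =6800 / 27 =251.85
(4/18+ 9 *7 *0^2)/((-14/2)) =-2/63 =-0.03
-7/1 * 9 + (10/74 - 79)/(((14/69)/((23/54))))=-1065517/4662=-228.55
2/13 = 0.15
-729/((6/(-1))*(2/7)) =1701/4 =425.25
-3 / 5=-0.60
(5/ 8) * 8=5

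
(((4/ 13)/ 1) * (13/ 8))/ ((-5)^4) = 1/ 1250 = 0.00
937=937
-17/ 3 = -5.67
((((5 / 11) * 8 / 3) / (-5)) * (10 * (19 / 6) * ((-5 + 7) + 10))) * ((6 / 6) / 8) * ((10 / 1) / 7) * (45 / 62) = -28500 / 2387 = -11.94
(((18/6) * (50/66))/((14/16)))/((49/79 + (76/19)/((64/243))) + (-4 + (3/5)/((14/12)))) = 0.21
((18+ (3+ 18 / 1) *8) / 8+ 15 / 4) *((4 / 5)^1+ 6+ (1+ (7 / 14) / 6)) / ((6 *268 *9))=473 / 32160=0.01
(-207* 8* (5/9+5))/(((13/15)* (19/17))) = -2346000/247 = -9497.98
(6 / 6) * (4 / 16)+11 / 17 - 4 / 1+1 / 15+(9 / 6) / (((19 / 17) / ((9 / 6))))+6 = 24113 / 4845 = 4.98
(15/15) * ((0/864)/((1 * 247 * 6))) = 0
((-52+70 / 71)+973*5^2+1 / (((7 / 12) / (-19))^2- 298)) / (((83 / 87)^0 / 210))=5606647646047350 / 1099873993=5097536.34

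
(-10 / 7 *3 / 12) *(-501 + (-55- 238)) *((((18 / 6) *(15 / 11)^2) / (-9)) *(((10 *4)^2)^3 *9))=-5488128000000000 / 847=-6479489964580.87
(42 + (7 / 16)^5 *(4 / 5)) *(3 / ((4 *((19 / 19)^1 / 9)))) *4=1486810269 / 1310720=1134.35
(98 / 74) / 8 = 0.17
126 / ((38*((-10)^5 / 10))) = -63 / 190000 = -0.00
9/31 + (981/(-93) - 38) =-1496/31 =-48.26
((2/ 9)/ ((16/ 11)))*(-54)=-33/ 4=-8.25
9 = 9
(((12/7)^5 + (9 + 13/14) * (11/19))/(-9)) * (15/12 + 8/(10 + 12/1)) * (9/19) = -931998895/533924776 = -1.75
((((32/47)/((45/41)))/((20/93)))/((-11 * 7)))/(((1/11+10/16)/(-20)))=325376/310905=1.05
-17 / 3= -5.67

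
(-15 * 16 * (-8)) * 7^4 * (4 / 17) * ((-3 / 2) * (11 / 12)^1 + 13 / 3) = 54550720 / 17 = 3208865.88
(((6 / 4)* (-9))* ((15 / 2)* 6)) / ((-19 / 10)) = 6075 / 19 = 319.74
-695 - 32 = -727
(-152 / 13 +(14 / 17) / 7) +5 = -1453 / 221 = -6.57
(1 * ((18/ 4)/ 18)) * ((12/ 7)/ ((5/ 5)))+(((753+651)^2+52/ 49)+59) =96592548/ 49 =1971276.49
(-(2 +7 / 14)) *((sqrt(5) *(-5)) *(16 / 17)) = 200 *sqrt(5) / 17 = 26.31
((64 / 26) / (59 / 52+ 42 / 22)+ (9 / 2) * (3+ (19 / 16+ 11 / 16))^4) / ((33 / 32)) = 36260841365 / 14707968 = 2465.39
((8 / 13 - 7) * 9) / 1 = -747 / 13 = -57.46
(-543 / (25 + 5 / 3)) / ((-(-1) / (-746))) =15190.42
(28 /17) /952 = 1 /578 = 0.00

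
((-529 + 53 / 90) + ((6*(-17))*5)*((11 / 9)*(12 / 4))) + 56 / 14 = -215497 / 90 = -2394.41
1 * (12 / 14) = 6 / 7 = 0.86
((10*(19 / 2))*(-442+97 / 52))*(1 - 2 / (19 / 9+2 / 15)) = -23916915 / 5252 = -4553.87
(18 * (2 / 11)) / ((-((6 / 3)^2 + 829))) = -36 / 9163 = -0.00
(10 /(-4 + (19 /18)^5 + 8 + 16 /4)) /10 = 0.11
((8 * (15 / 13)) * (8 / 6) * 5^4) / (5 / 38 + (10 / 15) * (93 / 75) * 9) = 95000000 / 93509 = 1015.94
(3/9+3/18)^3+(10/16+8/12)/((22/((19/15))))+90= 90.20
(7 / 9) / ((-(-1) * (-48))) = -7 / 432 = -0.02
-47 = -47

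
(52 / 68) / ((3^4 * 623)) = 13 / 857871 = 0.00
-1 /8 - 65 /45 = -113 /72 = -1.57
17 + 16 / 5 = 101 / 5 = 20.20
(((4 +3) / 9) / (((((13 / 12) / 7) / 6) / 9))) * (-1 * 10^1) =-2713.85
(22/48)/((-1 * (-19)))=11/456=0.02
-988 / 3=-329.33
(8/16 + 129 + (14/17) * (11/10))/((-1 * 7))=-3167/170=-18.63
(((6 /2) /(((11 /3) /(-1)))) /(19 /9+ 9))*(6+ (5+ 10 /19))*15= -53217 /4180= -12.73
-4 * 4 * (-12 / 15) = 64 / 5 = 12.80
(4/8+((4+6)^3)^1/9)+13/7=14297/126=113.47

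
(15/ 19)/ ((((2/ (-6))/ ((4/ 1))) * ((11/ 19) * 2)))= -90/ 11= -8.18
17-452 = -435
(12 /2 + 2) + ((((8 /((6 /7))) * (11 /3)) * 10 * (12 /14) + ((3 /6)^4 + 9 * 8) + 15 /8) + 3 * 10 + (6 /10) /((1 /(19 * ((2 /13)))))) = 407.02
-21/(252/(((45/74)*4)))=-15/74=-0.20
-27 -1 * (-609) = 582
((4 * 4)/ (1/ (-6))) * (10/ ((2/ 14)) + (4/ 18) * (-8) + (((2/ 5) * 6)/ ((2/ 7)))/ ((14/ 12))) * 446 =-48439168/ 15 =-3229277.87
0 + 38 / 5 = 38 / 5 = 7.60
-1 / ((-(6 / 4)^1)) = 2 / 3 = 0.67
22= 22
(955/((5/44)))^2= 70627216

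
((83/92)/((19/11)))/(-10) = -913/17480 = -0.05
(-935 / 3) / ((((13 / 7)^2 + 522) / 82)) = -3756830 / 77241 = -48.64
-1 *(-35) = 35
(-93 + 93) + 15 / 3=5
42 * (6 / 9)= 28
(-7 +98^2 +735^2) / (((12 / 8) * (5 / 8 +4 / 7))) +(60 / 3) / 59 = 1211075932 / 3953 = 306368.82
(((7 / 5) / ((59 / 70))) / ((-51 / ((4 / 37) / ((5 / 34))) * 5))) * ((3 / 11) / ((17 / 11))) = -0.00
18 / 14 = 9 / 7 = 1.29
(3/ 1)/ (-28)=-3/ 28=-0.11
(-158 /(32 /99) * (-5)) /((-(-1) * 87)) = 13035 /464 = 28.09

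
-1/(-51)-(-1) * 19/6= 325/102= 3.19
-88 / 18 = -44 / 9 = -4.89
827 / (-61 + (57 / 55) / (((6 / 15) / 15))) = -18194 / 487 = -37.36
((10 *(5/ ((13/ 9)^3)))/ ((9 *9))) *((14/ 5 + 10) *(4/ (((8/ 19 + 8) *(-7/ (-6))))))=16416/ 15379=1.07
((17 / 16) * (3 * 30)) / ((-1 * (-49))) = 765 / 392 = 1.95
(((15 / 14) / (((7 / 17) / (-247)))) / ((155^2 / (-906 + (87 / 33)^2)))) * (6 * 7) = 822218787 / 813967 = 1010.14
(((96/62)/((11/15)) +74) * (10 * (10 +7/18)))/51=129770/837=155.04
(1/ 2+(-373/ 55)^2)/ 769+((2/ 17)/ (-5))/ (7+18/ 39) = 439642927/ 7671890050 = 0.06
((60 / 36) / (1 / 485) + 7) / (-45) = -2446 / 135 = -18.12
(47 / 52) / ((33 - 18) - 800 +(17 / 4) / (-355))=-16685 / 14491321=-0.00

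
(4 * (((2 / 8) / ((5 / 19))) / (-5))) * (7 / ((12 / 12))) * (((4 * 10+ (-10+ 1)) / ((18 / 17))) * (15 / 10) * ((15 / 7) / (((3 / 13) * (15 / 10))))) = -130169 / 90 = -1446.32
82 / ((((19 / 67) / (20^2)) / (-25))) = -54940000 / 19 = -2891578.95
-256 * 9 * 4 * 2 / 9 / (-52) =512 / 13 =39.38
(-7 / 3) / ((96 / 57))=-133 / 96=-1.39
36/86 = 18/43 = 0.42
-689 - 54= -743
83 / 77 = 1.08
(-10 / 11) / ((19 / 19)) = -10 / 11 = -0.91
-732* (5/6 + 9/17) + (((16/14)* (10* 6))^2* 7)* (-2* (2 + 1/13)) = -213050378/1547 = -137718.41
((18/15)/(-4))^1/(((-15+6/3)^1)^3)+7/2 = 38449/10985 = 3.50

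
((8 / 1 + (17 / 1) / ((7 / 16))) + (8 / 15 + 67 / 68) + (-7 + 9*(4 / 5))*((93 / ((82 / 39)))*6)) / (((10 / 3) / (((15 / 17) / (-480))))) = -29699591 / 530835200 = -0.06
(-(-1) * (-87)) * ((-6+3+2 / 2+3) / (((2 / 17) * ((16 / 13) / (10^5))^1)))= -60084375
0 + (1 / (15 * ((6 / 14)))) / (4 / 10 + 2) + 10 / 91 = 1717 / 9828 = 0.17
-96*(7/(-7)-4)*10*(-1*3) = -14400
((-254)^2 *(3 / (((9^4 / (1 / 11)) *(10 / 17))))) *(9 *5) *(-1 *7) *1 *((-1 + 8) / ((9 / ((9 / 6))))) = -13435457 / 8019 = -1675.45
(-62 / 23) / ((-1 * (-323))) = -62 / 7429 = -0.01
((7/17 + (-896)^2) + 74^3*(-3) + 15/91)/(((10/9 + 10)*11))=-287409303/85085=-3377.91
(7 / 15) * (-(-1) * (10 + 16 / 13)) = 5.24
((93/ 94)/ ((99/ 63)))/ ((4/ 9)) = 5859/ 4136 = 1.42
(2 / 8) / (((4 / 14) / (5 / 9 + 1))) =49 / 36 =1.36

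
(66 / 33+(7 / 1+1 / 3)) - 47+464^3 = 299691919 / 3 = 99897306.33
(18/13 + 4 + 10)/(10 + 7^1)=200/221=0.90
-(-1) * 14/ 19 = 14/ 19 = 0.74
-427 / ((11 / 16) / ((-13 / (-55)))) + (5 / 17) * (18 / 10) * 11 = -1449977 / 10285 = -140.98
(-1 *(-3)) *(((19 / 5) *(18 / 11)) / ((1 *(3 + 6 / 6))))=4.66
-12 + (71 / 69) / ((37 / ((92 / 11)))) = -14368 / 1221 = -11.77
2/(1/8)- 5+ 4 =15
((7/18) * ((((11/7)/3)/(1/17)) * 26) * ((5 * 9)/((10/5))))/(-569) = -12155/3414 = -3.56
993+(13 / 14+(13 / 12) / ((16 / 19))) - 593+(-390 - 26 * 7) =-228191 / 1344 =-169.78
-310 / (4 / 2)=-155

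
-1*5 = -5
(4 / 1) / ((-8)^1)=-1 / 2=-0.50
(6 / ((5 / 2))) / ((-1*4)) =-0.60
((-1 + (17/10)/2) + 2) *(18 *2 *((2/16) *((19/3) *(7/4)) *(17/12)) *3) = 392.14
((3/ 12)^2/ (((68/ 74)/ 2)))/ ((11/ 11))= 37/ 272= 0.14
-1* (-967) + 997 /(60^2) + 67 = 3723397 /3600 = 1034.28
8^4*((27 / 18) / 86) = 3072 / 43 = 71.44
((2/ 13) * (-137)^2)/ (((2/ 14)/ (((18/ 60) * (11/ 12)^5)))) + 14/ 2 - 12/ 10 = 21190633421/ 5391360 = 3930.48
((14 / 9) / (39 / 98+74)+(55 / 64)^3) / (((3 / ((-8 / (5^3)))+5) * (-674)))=11277022693 / 485494423879680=0.00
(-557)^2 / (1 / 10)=3102490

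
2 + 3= 5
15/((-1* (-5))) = 3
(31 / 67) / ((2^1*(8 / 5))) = 155 / 1072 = 0.14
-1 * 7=-7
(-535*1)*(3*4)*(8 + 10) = -115560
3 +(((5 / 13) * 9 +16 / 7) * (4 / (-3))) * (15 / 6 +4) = -983 / 21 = -46.81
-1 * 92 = -92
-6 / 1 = -6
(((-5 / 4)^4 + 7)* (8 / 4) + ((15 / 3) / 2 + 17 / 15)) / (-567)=-43231 / 1088640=-0.04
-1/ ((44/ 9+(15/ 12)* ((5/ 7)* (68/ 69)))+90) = -1449/ 138769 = -0.01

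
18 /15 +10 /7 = 92 /35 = 2.63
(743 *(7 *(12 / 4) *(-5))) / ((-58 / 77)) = 6007155 / 58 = 103571.64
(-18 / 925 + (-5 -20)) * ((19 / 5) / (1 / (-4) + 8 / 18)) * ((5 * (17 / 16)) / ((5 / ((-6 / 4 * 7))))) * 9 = 1816470927 / 37000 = 49093.81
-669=-669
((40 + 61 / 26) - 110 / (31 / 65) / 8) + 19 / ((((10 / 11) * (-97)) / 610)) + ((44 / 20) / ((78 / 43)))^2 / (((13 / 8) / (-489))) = -560.56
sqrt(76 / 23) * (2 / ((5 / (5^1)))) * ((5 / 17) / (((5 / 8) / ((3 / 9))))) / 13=32 * sqrt(437) / 15249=0.04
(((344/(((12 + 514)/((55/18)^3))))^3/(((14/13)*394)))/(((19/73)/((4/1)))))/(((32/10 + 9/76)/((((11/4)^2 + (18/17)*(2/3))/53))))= 300574333023812145009765625/27180697683783304471069728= 11.06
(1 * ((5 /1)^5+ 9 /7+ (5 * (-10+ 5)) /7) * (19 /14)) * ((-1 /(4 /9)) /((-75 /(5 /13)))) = 1245963 /25480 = 48.90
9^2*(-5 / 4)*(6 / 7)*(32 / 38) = -9720 / 133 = -73.08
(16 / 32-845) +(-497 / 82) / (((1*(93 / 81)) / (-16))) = -1932015 / 2542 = -760.04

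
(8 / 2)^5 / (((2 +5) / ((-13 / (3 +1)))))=-3328 / 7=-475.43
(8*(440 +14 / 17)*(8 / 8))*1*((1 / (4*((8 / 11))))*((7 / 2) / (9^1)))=96173 / 204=471.44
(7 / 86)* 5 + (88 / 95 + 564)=4618773 / 8170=565.33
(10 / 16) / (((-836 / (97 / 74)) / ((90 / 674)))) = -21825 / 166785344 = -0.00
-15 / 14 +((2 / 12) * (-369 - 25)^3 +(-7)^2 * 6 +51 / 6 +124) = -214061510 / 21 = -10193405.24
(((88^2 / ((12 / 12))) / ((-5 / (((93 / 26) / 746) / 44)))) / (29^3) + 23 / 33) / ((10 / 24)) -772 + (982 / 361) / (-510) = -461248046680438129 / 598764783999525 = -770.33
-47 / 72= -0.65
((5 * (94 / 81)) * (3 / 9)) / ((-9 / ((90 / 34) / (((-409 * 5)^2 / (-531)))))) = 5546 / 76781979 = 0.00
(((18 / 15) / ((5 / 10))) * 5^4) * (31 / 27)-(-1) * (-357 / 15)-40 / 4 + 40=77779 / 45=1728.42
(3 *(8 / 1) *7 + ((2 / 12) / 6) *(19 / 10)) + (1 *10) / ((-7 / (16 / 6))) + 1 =416413 / 2520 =165.24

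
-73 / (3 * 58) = -73 / 174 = -0.42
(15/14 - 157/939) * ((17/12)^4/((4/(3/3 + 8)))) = 992814127/121153536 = 8.19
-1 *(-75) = 75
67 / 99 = 0.68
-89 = -89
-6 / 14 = -3 / 7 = -0.43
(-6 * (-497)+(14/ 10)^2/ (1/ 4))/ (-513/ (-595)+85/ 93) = 1683.31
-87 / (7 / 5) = -435 / 7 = -62.14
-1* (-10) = 10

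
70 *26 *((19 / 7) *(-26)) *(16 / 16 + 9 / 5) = -359632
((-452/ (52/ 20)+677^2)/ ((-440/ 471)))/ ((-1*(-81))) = -311698223/ 51480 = -6054.74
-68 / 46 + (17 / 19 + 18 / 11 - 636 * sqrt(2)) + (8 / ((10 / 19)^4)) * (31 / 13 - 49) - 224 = -198522892616 / 39056875 - 636 * sqrt(2) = -5982.36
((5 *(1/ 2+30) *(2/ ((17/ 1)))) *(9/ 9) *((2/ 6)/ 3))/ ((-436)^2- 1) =61/ 5816907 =0.00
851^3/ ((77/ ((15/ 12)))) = 3081475255/ 308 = 10004789.79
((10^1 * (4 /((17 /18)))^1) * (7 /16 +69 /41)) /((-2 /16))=-500760 /697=-718.45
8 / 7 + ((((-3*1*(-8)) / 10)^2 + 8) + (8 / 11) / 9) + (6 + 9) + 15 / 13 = 7012946 / 225225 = 31.14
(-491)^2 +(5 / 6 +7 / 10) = 3616238 / 15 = 241082.53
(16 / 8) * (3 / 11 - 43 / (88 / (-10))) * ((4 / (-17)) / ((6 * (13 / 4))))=-908 / 7293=-0.12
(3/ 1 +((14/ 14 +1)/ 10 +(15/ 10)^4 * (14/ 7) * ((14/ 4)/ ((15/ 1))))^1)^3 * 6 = 2114907/ 2048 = 1032.67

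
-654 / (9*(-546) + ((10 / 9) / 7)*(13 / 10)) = 41202 / 309569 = 0.13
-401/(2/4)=-802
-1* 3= -3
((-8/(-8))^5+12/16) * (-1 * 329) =-2303/4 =-575.75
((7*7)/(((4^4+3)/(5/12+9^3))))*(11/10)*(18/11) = 183813/740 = 248.40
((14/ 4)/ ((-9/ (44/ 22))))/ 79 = -7/ 711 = -0.01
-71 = -71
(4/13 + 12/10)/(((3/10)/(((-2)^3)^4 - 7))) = 267148/13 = 20549.85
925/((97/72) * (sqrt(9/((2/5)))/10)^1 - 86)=-1832832000/170394431 - 4306800 * sqrt(10)/170394431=-10.84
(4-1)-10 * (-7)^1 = 73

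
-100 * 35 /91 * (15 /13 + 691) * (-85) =382415000 /169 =2262810.65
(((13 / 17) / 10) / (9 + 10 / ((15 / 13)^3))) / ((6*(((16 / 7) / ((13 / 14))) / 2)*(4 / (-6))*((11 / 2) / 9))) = -205335 / 125292992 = -0.00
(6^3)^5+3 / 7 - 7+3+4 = 3291294892035 / 7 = 470184984576.43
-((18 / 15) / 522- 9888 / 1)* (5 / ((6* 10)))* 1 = 4301279 / 5220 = 824.00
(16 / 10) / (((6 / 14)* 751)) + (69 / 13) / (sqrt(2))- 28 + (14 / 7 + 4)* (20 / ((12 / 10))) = 69* sqrt(2) / 26 + 811136 / 11265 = 75.76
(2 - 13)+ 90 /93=-311 /31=-10.03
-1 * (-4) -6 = -2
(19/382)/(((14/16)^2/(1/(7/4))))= 2432/65513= 0.04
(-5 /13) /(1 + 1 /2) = -10 /39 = -0.26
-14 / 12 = -7 / 6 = -1.17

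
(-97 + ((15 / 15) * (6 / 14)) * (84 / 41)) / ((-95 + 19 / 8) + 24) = 31528 / 22509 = 1.40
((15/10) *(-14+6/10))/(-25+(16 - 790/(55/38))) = 0.04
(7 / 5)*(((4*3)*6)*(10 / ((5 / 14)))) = 14112 / 5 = 2822.40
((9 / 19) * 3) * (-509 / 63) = -1527 / 133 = -11.48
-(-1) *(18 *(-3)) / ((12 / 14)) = -63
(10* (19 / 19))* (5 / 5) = 10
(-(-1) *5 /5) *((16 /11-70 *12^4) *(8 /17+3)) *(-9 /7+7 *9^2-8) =-3677706732544 /1309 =-2809554417.53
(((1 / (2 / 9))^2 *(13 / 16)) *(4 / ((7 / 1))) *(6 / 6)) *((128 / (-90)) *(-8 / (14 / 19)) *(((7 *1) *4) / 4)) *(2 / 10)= 35568 / 175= 203.25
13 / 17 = 0.76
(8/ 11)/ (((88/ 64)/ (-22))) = -128/ 11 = -11.64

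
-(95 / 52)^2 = -9025 / 2704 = -3.34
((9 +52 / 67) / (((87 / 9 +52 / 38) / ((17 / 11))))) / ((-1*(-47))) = 37335 / 1281643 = 0.03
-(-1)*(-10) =-10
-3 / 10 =-0.30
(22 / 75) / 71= 22 / 5325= 0.00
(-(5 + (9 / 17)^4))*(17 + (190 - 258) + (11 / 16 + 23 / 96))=1019482981 / 4009008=254.30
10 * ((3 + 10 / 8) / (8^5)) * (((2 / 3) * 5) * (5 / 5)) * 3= 425 / 32768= 0.01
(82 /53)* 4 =328 /53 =6.19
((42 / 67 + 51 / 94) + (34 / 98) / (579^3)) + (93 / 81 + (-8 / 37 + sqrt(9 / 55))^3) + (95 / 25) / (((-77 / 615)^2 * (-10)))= -6742968142875046727017 / 305945256411951616845 + 68643 * sqrt(55) / 4141225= -21.92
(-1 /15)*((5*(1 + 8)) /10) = -3 /10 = -0.30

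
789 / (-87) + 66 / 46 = -5092 / 667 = -7.63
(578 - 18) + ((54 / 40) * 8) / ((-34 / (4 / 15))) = 237964 / 425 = 559.92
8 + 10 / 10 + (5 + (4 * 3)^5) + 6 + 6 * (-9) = 248798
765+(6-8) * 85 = 595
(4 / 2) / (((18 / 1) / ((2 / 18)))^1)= 1 / 81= 0.01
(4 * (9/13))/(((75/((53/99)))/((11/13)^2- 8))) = -260972/1812525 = -0.14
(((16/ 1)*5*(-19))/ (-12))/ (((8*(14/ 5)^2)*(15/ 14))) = 475/ 252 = 1.88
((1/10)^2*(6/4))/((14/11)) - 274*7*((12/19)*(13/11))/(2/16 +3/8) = -1675557903/585200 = -2863.22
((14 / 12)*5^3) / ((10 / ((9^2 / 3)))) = 1575 / 4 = 393.75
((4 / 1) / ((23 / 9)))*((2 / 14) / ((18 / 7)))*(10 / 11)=20 / 253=0.08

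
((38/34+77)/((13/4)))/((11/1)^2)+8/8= 32053/26741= 1.20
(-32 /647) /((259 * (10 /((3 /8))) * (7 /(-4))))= 24 /5865055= 0.00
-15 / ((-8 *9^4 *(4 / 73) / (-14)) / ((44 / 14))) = -4015 / 17496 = -0.23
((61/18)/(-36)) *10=-305/324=-0.94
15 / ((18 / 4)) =10 / 3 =3.33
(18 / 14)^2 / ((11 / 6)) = 486 / 539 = 0.90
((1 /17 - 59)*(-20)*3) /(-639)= -6680 /1207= -5.53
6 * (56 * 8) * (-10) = -26880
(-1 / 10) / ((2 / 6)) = -3 / 10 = -0.30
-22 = -22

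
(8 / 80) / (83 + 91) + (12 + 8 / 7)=160087 / 12180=13.14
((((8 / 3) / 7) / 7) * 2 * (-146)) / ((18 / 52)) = -60736 / 1323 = -45.91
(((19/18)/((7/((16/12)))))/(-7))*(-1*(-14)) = -76/189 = -0.40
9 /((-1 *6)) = -1.50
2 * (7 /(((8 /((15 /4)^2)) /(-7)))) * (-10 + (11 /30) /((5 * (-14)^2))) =881967 /512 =1722.59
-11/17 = -0.65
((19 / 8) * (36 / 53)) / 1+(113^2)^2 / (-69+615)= 4320778408 / 14469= 298623.15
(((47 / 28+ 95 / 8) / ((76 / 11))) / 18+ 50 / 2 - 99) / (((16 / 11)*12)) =-20755691 / 4902912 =-4.23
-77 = -77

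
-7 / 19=-0.37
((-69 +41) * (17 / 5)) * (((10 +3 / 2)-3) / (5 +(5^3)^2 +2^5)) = -2023 / 39155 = -0.05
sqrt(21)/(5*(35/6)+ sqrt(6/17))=-108*sqrt(238)/520409+ 17850*sqrt(21)/520409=0.15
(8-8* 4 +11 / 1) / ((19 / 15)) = -195 / 19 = -10.26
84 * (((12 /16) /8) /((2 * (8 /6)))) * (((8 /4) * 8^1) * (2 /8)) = 189 /16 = 11.81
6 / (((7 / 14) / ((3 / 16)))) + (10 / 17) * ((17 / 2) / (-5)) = 5 / 4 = 1.25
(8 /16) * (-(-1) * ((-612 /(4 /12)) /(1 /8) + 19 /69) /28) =-144779 /552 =-262.28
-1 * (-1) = 1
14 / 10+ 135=682 / 5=136.40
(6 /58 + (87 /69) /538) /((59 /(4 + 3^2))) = 0.02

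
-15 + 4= -11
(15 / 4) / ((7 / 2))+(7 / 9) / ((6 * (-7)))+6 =1333 / 189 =7.05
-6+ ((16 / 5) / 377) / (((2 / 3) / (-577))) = -13.35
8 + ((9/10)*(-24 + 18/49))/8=10469/1960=5.34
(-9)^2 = 81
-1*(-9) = 9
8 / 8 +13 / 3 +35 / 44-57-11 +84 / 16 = -3737 / 66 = -56.62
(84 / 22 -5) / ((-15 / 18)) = 78 / 55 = 1.42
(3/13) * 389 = 1167/13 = 89.77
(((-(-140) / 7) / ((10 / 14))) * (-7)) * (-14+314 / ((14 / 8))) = -32424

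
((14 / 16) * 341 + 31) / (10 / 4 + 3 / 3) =2635 / 28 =94.11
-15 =-15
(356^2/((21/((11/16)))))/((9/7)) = 87131/27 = 3227.07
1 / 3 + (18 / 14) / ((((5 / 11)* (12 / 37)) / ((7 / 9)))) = 427 / 60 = 7.12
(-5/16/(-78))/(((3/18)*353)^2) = 15/12959336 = 0.00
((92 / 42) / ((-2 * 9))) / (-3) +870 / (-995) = -94081 / 112833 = -0.83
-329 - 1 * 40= -369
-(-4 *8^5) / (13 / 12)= 1572864 / 13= 120989.54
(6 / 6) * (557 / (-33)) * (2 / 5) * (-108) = 40104 / 55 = 729.16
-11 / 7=-1.57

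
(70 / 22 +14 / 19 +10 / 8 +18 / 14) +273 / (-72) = 93493 / 35112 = 2.66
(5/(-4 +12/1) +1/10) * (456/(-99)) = -551/165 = -3.34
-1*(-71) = 71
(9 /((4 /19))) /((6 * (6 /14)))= 133 /8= 16.62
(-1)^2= 1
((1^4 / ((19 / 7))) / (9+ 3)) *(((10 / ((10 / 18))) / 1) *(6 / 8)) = 63 / 152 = 0.41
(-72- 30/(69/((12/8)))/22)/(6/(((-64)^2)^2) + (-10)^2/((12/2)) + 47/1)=-458609393664/405362706661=-1.13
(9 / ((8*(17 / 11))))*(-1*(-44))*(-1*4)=-2178 / 17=-128.12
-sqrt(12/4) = -sqrt(3) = -1.73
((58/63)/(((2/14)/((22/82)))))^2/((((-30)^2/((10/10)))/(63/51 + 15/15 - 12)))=-16892326/520815825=-0.03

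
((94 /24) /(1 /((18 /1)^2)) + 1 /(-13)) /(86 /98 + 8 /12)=2424912 /2951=821.73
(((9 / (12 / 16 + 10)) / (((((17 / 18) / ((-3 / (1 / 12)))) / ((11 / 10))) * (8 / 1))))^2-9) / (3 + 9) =0.85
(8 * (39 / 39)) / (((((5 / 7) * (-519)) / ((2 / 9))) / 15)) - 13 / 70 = -28081 / 108990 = -0.26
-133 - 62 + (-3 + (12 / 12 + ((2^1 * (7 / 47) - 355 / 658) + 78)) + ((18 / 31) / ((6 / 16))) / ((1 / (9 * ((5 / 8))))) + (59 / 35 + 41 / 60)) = -108.16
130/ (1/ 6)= 780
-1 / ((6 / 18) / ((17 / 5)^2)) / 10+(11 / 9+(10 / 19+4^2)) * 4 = 2886743 / 42750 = 67.53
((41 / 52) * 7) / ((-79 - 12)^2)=41 / 61516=0.00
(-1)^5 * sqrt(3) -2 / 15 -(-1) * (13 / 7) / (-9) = -sqrt(3) -107 / 315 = -2.07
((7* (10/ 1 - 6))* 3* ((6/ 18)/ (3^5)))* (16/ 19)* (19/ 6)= 224/ 729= 0.31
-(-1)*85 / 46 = 85 / 46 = 1.85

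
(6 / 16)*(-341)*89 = -91047 / 8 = -11380.88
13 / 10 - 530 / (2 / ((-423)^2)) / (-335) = 94833241 / 670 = 141542.15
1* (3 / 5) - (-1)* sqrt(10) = 3 / 5+sqrt(10) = 3.76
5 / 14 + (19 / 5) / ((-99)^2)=245291 / 686070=0.36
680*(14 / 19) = 9520 / 19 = 501.05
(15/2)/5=3/2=1.50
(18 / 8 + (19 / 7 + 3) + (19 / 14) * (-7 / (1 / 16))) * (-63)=36297 / 4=9074.25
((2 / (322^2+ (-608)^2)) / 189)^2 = 1 / 2000896893480996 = 0.00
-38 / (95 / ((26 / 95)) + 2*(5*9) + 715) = -988 / 29955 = -0.03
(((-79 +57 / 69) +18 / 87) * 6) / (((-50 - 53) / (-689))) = -214984536 / 68701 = -3129.28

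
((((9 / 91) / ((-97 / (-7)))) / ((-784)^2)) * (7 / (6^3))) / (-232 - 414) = -1 / 1716694167552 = -0.00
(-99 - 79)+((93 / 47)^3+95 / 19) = -165.25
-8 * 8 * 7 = -448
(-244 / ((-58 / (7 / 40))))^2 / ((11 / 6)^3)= 4922883 / 55968550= 0.09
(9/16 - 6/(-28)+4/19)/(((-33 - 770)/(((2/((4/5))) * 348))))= -83085/77672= -1.07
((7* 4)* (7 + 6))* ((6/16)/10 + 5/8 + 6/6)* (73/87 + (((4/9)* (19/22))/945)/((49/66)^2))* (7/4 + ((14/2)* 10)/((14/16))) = 1487751060809/35809200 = 41546.62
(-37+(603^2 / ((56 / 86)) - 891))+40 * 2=15611443 / 28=557551.54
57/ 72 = 19/ 24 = 0.79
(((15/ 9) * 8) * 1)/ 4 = 10/ 3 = 3.33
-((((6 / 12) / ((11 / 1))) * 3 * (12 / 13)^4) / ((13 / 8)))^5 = -953962166440690129601298432 / 1136441889304315690880916658297343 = -0.00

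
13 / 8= 1.62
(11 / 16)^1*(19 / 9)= 209 / 144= 1.45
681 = 681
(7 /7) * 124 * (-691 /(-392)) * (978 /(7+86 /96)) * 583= 293128734096 /18571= 15784219.16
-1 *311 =-311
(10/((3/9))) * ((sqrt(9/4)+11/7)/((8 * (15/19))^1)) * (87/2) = 71079/112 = 634.63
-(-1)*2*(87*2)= 348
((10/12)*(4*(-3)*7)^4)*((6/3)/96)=864360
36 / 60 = 3 / 5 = 0.60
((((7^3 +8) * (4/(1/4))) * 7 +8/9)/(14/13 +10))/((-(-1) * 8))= 443.64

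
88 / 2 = 44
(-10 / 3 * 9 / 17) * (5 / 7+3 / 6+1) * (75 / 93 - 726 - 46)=358605 / 119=3013.49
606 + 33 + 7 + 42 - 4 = 684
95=95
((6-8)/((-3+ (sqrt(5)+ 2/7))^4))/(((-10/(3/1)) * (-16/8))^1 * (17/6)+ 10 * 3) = -1947554343/4979258240-870821091 * sqrt(5)/4979258240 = -0.78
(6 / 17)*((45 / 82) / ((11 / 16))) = 2160 / 7667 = 0.28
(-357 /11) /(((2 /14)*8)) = -2499 /88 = -28.40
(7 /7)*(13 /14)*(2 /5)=13 /35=0.37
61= 61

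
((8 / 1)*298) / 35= 2384 / 35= 68.11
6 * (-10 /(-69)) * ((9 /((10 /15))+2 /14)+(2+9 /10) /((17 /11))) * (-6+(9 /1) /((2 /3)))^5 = 3506034375 /10948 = 320244.28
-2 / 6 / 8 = -1 / 24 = -0.04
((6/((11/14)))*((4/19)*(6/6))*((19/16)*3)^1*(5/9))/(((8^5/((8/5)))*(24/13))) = 91/1081344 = 0.00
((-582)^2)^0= 1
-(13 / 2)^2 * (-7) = 1183 / 4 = 295.75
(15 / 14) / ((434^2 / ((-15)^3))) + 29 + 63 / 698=26754311935 / 920307416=29.07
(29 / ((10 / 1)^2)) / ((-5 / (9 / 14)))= -261 / 7000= -0.04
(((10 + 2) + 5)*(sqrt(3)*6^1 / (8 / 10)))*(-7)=-1785*sqrt(3) / 2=-1545.86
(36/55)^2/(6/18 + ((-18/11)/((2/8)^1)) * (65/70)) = -27216/364925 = -0.07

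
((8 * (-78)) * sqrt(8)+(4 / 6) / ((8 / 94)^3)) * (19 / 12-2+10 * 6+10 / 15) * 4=25021343 / 96-300768 * sqrt(2)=-164711.20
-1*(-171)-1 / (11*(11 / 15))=20676 / 121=170.88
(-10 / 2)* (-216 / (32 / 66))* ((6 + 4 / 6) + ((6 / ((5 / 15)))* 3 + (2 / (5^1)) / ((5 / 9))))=683694 / 5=136738.80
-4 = -4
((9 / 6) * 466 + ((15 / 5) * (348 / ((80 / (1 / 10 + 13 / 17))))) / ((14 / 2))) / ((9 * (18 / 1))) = 4.32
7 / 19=0.37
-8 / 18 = -4 / 9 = -0.44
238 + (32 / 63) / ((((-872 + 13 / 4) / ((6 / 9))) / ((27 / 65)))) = 238.00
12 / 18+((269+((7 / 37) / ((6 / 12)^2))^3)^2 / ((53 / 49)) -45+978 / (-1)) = 26962751624772148 / 407950499031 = 66093.19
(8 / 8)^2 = 1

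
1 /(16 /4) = 1 /4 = 0.25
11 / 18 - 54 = -961 / 18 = -53.39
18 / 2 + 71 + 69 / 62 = 5029 / 62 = 81.11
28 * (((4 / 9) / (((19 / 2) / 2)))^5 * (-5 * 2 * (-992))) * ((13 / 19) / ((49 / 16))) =8654359101440 / 19446085590183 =0.45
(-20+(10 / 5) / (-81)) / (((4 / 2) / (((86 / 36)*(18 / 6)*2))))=-34873 / 243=-143.51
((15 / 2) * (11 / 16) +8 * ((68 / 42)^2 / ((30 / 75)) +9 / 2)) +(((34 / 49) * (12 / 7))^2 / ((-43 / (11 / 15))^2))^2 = 797108978969588558739853 / 8517709174331880180000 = 93.58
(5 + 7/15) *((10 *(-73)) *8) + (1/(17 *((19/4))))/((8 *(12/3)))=-247485181/7752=-31925.33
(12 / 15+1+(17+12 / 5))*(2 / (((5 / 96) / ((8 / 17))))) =162816 / 425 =383.10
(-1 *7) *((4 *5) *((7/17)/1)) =-980/17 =-57.65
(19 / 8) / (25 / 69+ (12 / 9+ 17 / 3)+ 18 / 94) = 61617 / 195976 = 0.31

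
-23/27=-0.85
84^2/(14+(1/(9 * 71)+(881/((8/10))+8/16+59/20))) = 45087840/7148503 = 6.31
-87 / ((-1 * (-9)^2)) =29 / 27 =1.07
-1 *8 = -8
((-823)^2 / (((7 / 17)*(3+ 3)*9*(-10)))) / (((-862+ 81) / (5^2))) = 57572965 / 590436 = 97.51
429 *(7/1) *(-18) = -54054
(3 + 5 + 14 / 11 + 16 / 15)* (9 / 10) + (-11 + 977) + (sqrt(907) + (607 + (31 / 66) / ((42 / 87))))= 1613.39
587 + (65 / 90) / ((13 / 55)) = 10621 / 18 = 590.06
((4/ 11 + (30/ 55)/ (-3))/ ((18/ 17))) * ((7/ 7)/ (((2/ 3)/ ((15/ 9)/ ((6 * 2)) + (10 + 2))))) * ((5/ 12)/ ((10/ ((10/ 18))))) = 37145/ 513216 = 0.07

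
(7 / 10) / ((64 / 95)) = 133 / 128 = 1.04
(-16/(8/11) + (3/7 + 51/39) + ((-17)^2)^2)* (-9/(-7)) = 68387103/637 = 107358.09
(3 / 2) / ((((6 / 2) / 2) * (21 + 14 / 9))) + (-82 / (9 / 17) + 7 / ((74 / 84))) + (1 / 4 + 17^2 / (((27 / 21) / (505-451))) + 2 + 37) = 12030.35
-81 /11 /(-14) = 81 /154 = 0.53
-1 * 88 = -88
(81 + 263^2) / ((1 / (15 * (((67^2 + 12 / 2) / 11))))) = 4669181250 / 11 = 424471022.73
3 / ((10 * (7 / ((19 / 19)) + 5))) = 1 / 40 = 0.02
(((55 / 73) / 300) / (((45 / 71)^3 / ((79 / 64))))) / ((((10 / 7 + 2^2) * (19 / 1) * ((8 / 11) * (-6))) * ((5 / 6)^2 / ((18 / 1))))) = -23948898743 / 34153488000000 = -0.00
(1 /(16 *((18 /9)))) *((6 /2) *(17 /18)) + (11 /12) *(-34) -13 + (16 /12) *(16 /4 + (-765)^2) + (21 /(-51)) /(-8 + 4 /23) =38201593631 /48960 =780261.31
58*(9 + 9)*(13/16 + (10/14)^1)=44631/28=1593.96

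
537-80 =457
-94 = -94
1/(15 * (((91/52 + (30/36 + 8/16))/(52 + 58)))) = 88/37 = 2.38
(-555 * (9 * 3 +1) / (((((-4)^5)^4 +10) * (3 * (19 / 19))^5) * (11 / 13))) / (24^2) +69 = 748765388654644177 / 10851672299342688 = 69.00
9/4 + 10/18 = 101/36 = 2.81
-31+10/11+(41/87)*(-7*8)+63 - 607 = -574661/957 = -600.48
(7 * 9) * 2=126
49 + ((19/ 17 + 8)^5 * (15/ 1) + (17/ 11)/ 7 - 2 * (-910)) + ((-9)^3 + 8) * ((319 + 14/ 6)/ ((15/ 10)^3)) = 7778646191955307/ 8855648109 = 878382.48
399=399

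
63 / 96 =21 / 32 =0.66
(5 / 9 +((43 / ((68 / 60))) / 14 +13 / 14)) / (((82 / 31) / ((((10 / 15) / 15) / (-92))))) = -34813 / 45447885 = -0.00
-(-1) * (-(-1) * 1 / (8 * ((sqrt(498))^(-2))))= 249 / 4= 62.25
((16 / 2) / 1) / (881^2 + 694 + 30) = 8 / 776885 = 0.00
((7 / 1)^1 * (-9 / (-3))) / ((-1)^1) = -21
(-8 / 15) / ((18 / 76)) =-304 / 135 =-2.25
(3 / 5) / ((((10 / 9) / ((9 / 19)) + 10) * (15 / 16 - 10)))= -486 / 90625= -0.01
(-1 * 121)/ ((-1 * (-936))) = -121/ 936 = -0.13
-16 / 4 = -4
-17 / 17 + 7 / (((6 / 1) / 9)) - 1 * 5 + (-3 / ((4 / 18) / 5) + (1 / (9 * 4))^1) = -2267 / 36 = -62.97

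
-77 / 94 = -0.82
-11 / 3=-3.67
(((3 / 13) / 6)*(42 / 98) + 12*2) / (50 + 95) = 4371 / 26390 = 0.17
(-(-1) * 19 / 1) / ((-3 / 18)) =-114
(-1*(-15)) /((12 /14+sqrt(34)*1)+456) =0.03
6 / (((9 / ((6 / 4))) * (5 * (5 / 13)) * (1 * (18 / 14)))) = 91 / 225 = 0.40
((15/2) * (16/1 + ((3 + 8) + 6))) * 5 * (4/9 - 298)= -368225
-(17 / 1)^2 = -289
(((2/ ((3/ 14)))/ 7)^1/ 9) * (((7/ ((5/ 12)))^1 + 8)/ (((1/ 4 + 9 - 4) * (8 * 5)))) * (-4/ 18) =-496/ 127575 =-0.00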